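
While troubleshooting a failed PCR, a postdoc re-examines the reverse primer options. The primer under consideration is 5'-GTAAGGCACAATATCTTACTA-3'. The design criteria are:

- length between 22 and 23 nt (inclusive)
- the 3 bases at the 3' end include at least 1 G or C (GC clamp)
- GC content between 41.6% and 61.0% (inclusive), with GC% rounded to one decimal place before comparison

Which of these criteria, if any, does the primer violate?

Base counts: A=8, T=6, G=3, C=4 (length 21).
length: length 21, outside 22–23 ✗
GC clamp: 3' end CTA has 1 G/C ✓
GC content: GC 7/21 = 33.3%, outside 41.6–61.0% ✗

Fails: length, GC content.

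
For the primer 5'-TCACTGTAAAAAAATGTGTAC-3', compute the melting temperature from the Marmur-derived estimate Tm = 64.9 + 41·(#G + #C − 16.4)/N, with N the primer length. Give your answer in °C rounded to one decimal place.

44.6°C

Base counts: A=9, T=6, G=3, C=3; G+C = 6, N = 21.
Tm = 64.9 + 41·(6 − 16.4)/21 = 64.9 + -426.40/21 = 44.6°C.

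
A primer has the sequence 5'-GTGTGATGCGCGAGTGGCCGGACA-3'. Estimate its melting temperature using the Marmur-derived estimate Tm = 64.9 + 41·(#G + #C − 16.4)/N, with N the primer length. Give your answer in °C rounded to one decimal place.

64.2°C

Base counts: A=4, T=4, G=11, C=5; G+C = 16, N = 24.
Tm = 64.9 + 41·(16 − 16.4)/24 = 64.9 + -16.40/24 = 64.2°C.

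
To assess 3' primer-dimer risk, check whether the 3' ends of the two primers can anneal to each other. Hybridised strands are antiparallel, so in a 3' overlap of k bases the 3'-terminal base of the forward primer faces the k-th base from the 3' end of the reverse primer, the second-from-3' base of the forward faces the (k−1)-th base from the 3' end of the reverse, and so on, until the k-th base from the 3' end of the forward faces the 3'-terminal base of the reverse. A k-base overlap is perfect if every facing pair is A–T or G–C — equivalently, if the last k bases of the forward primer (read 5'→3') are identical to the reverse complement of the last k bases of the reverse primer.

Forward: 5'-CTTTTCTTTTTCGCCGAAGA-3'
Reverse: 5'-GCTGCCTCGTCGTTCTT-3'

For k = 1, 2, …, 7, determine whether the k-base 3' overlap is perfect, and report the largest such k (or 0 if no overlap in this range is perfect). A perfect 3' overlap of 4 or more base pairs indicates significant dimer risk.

Longest perfect overlap: 4 complementary base pairs; significant dimer risk (threshold 4).

Last 7 bases (5'→3') — forward …CCGAAGA, reverse …CGTTCTT.
Reverse complement of the reverse primer's last 7 bases: AAGAACG; its first k bases are the reverse complement of the reverse primer's last k bases, so a perfect k-base overlap needs the forward primer's last k bases to equal them.
Comparing (forward last k vs required): k=1: A vs A ✓; k=2: GA vs AA ✗; k=3: AGA vs AAG ✗; k=4: AAGA vs AAGA ✓; k=5: GAAGA vs AAGAA ✗; k=6: CGAAGA vs AAGAAC ✗; k=7: CCGAAGA vs AAGAACG ✗.
Perfect overlaps at k = 1, 4; the largest is 4.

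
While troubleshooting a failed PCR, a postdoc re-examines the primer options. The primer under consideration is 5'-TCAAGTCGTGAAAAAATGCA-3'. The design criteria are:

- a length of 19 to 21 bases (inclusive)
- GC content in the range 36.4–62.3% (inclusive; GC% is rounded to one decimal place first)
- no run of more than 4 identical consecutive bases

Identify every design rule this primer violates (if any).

Fails: GC content, homopolymer run.

Base counts: A=9, T=4, G=4, C=3 (length 20).
length: length 20 ✓
GC content: GC 7/20 = 35.0%, outside 36.4–62.3% ✗
homopolymer run: longest run = 6, exceeds 4 ✗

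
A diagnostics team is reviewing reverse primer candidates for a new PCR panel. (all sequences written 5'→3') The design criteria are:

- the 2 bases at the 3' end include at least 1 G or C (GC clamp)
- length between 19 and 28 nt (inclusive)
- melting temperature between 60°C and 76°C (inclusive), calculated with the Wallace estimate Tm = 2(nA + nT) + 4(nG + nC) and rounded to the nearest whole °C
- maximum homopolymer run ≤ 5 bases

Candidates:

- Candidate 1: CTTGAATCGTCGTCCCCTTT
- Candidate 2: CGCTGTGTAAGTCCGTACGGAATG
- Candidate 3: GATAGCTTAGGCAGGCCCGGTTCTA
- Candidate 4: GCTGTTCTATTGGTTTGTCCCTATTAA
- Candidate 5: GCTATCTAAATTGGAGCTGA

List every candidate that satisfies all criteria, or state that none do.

Candidate 1 (20 nt, A=2 T=8 G=3 C=7): 3' end TT has 0 G/C, need ≥1 ✗; length 20 ✓; Tm = 2·10 + 4·10 = 60°C ✓; longest run = 4 ✓ — fails.
Candidate 2 (24 nt, A=5 T=6 G=8 C=5): 3' end TG has 1 G/C ✓; length 24 ✓; Tm = 2·11 + 4·13 = 74°C ✓; longest run = 2 ✓ — passes.
Candidate 3 (25 nt, A=5 T=6 G=8 C=6): 3' end TA has 0 G/C, need ≥1 ✗; length 25 ✓; Tm = 2·11 + 4·14 = 78°C, outside 60–76°C ✗; longest run = 3 ✓ — fails.
Candidate 4 (27 nt, A=4 T=13 G=5 C=5): 3' end AA has 0 G/C, need ≥1 ✗; length 27 ✓; Tm = 2·17 + 4·10 = 74°C ✓; longest run = 3 ✓ — fails.
Candidate 5 (20 nt, A=6 T=6 G=5 C=3): 3' end GA has 1 G/C ✓; length 20 ✓; Tm = 2·12 + 4·8 = 56°C, outside 60–76°C ✗; longest run = 3 ✓ — fails.

Candidate 2 only.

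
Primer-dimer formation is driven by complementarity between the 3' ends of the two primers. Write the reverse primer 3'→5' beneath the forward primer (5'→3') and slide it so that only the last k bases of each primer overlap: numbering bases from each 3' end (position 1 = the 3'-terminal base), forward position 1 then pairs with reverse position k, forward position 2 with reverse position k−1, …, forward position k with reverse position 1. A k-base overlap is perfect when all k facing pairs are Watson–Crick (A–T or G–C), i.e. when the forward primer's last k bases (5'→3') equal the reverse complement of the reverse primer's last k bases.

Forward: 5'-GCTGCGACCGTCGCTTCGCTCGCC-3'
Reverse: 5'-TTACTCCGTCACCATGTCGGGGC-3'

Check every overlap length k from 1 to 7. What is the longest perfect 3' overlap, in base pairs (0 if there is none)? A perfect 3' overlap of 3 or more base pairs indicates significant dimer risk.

Longest perfect overlap: 3 complementary base pairs; significant dimer risk (threshold 3).

Last 7 bases (5'→3') — forward …GCTCGCC, reverse …TCGGGGC.
Reverse complement of the reverse primer's last 7 bases: GCCCCGA; its first k bases are the reverse complement of the reverse primer's last k bases, so a perfect k-base overlap needs the forward primer's last k bases to equal them.
Comparing (forward last k vs required): k=1: C vs G ✗; k=2: CC vs GC ✗; k=3: GCC vs GCC ✓; k=4: CGCC vs GCCC ✗; k=5: TCGCC vs GCCCC ✗; k=6: CTCGCC vs GCCCCG ✗; k=7: GCTCGCC vs GCCCCGA ✗.
Only k = 3 is perfect, so the longest perfect 3' overlap is 3.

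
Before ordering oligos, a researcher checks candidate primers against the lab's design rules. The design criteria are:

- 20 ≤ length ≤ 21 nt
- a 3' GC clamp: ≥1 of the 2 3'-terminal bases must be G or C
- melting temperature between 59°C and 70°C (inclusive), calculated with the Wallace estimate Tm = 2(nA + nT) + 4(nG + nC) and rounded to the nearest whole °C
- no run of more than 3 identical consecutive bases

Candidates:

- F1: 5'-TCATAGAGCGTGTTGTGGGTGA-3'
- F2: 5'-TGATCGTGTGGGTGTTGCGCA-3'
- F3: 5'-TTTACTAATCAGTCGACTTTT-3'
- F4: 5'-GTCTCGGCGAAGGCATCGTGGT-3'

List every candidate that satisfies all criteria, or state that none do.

F2 only.

F1 (22 nt, A=4 T=7 G=9 C=2): length 22, outside 20–21 ✗; 3' end GA has 1 G/C ✓; Tm = 2·11 + 4·11 = 66°C ✓; longest run = 3 ✓ — fails.
F2 (21 nt, A=2 T=7 G=9 C=3): length 21 ✓; 3' end CA has 1 G/C ✓; Tm = 2·9 + 4·12 = 66°C ✓; longest run = 3 ✓ — passes.
F3 (21 nt, A=5 T=10 G=2 C=4): length 21 ✓; 3' end TT has 0 G/C, need ≥1 ✗; Tm = 2·15 + 4·6 = 54°C, outside 59–70°C ✗; longest run = 4, exceeds 3 ✗ — fails.
F4 (22 nt, A=3 T=5 G=9 C=5): length 22, outside 20–21 ✗; 3' end GT has 1 G/C ✓; Tm = 2·8 + 4·14 = 72°C, outside 59–70°C ✗; longest run = 2 ✓ — fails.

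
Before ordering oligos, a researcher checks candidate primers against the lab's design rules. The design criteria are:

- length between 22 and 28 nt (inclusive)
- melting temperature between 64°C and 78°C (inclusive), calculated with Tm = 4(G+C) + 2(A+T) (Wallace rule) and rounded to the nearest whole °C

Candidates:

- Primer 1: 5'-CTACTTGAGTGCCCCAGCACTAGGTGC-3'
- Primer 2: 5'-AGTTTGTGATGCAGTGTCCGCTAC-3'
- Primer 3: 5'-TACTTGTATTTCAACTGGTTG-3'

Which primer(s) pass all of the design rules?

Primer 2 only.

Primer 1 (27 nt, A=5 T=6 G=7 C=9): length 27 ✓; Tm = 2·11 + 4·16 = 86°C, outside 64–78°C ✗ — fails.
Primer 2 (24 nt, A=4 T=8 G=7 C=5): length 24 ✓; Tm = 2·12 + 4·12 = 72°C ✓ — passes.
Primer 3 (21 nt, A=4 T=10 G=4 C=3): length 21, outside 22–28 ✗; Tm = 2·14 + 4·7 = 56°C, outside 64–78°C ✗ — fails.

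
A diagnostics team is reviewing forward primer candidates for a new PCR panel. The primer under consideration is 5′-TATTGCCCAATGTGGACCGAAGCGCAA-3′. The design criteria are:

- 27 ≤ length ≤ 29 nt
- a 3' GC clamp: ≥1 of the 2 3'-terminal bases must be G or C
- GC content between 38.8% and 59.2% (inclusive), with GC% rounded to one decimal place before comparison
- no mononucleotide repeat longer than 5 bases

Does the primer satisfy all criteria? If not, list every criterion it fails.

Base counts: A=8, T=5, G=7, C=7 (length 27).
length: length 27 ✓
GC clamp: 3' end AA has 0 G/C, need ≥1 ✗
GC content: GC 14/27 = 51.9% ✓
homopolymer run: longest run = 3 ✓

Fails: GC clamp.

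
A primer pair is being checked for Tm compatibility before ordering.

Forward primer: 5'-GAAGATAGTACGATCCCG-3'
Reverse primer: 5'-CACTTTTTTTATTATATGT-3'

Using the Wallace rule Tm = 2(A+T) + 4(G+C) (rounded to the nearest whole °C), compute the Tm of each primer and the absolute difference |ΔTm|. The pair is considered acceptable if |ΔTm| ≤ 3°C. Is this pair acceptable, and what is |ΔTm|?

|ΔTm| = 10°C; the pair is not acceptable.

Forward: A=6 T=3 G=5 C=4 → Tm = 2·9 + 4·9 = 54°C.
Reverse: A=4 T=12 G=1 C=2 → Tm = 2·16 + 4·3 = 44°C.
|ΔTm| = |54 − 44| = 10°C, > 3°C.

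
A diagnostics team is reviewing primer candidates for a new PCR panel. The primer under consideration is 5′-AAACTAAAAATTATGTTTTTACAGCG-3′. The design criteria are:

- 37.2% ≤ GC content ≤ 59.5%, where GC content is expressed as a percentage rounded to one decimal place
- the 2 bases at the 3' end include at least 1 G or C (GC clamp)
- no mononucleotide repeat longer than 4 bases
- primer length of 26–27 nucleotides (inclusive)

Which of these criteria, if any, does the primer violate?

Fails: GC content, homopolymer run.

Base counts: A=11, T=9, G=3, C=3 (length 26).
GC content: GC 6/26 = 23.1%, outside 37.2–59.5% ✗
GC clamp: 3' end CG has 2 G/C ✓
homopolymer run: longest run = 5, exceeds 4 ✗
length: length 26 ✓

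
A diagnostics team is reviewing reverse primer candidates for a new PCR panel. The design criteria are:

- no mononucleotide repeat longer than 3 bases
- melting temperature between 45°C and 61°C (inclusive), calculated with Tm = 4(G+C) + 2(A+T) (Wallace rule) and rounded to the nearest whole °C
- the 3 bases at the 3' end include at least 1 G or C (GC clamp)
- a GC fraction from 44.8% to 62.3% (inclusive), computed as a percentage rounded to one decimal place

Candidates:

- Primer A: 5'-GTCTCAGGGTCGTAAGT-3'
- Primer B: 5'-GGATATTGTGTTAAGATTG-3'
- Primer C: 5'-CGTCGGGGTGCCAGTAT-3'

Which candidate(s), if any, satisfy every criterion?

Primer A only.

Primer A (17 nt, A=3 T=5 G=6 C=3): longest run = 3 ✓; Tm = 2·8 + 4·9 = 52°C ✓; 3' end AGT has 1 G/C ✓; GC 9/17 = 52.9% ✓ — passes.
Primer B (19 nt, A=5 T=8 G=6 C=0): longest run = 2 ✓; Tm = 2·13 + 4·6 = 50°C ✓; 3' end TTG has 1 G/C ✓; GC 6/19 = 31.6%, outside 44.8–62.3% ✗ — fails.
Primer C (17 nt, A=2 T=4 G=7 C=4): longest run = 4, exceeds 3 ✗; Tm = 2·6 + 4·11 = 56°C ✓; 3' end TAT has 0 G/C, need ≥1 ✗; GC 11/17 = 64.7%, outside 44.8–62.3% ✗ — fails.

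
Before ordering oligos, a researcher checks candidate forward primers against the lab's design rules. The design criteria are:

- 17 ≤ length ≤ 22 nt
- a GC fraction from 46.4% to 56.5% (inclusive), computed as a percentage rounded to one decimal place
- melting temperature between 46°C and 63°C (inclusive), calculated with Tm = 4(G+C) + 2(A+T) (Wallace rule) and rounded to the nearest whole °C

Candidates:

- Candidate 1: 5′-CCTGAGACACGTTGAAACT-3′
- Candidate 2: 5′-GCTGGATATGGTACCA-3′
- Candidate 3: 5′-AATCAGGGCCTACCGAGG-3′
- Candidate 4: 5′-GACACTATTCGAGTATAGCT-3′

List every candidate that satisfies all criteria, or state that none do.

Candidate 1 only.

Candidate 1 (19 nt, A=6 T=4 G=4 C=5): length 19 ✓; GC 9/19 = 47.4% ✓; Tm = 2·10 + 4·9 = 56°C ✓ — passes.
Candidate 2 (16 nt, A=4 T=4 G=5 C=3): length 16, outside 17–22 ✗; GC 8/16 = 50.0% ✓; Tm = 2·8 + 4·8 = 48°C ✓ — fails.
Candidate 3 (18 nt, A=5 T=2 G=6 C=5): length 18 ✓; GC 11/18 = 61.1%, outside 46.4–56.5% ✗; Tm = 2·7 + 4·11 = 58°C ✓ — fails.
Candidate 4 (20 nt, A=6 T=6 G=4 C=4): length 20 ✓; GC 8/20 = 40.0%, outside 46.4–56.5% ✗; Tm = 2·12 + 4·8 = 56°C ✓ — fails.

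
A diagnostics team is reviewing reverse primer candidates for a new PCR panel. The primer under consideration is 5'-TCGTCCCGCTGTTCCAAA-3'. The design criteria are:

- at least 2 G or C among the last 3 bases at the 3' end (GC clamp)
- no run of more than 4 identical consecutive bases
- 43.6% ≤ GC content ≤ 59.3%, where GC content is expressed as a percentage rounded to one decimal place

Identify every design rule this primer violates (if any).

Fails: GC clamp.

Base counts: A=3, T=5, G=3, C=7 (length 18).
GC clamp: 3' end AAA has 0 G/C, need ≥2 ✗
homopolymer run: longest run = 3 ✓
GC content: GC 10/18 = 55.6% ✓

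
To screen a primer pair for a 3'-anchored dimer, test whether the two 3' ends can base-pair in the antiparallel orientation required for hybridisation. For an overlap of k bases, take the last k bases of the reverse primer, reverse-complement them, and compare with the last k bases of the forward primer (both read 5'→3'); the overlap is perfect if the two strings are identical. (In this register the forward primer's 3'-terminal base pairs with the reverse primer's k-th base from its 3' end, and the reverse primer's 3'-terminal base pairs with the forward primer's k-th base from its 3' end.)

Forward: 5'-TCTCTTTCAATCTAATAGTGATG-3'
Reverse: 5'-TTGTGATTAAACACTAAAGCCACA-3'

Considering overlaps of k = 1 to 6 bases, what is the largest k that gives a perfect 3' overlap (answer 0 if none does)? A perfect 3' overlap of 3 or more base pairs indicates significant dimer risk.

Last 6 bases (5'→3') — forward …GTGATG, reverse …GCCACA.
Reverse complement of the reverse primer's last 6 bases: TGTGGC; its first k bases are the reverse complement of the reverse primer's last k bases, so a perfect k-base overlap needs the forward primer's last k bases to equal them.
Comparing (forward last k vs required): k=1: G vs T ✗; k=2: TG vs TG ✓; k=3: ATG vs TGT ✗; k=4: GATG vs TGTG ✗; k=5: TGATG vs TGTGG ✗; k=6: GTGATG vs TGTGGC ✗.
Only k = 2 is perfect, so the longest perfect 3' overlap is 2.

Longest perfect overlap: 2 complementary base pairs; below the dimer-risk threshold (threshold 3).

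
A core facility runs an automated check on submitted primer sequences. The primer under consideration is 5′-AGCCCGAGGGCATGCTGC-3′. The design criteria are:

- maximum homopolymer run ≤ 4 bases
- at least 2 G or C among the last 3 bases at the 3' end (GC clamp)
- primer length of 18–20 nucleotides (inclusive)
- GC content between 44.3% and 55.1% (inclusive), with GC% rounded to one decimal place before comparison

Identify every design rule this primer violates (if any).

Base counts: A=3, T=2, G=7, C=6 (length 18).
homopolymer run: longest run = 3 ✓
GC clamp: 3' end TGC has 2 G/C ✓
length: length 18 ✓
GC content: GC 13/18 = 72.2%, outside 44.3–55.1% ✗

Fails: GC content.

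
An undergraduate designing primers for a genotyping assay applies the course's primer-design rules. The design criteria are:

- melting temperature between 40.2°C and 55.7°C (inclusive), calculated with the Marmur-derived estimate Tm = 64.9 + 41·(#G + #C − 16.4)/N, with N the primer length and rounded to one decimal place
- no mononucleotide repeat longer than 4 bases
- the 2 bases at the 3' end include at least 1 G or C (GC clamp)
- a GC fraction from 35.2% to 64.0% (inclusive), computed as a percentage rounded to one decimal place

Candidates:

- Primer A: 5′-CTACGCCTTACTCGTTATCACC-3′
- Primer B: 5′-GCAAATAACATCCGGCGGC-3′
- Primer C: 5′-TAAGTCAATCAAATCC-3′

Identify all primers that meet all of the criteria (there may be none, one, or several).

Primer A and Primer B.

Primer A (22 nt, A=4 T=7 G=2 C=9): Tm = 64.9 + 41·(11 − 16.4)/22 = 54.8°C ✓; longest run = 2 ✓; 3' end CC has 2 G/C ✓; GC 11/22 = 50.0% ✓ — passes.
Primer B (19 nt, A=6 T=2 G=5 C=6): Tm = 64.9 + 41·(11 − 16.4)/19 = 53.2°C ✓; longest run = 3 ✓; 3' end GC has 2 G/C ✓; GC 11/19 = 57.9% ✓ — passes.
Primer C (16 nt, A=7 T=4 G=1 C=4): Tm = 64.9 + 41·(5 − 16.4)/16 = 35.7°C, outside 40.2–55.7°C ✗; longest run = 3 ✓; 3' end CC has 2 G/C ✓; GC 5/16 = 31.3%, outside 35.2–64.0% ✗ — fails.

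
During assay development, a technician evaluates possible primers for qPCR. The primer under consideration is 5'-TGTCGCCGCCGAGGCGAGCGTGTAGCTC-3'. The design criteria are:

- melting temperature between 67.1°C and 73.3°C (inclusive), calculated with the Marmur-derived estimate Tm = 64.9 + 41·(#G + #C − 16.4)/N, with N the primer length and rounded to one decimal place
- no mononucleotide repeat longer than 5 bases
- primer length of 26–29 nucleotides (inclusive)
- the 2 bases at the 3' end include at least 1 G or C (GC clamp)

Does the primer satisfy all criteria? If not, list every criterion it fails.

Base counts: A=3, T=5, G=11, C=9 (length 28).
Tm: Tm = 64.9 + 41·(20 − 16.4)/28 = 70.2°C ✓
homopolymer run: longest run = 2 ✓
length: length 28 ✓
GC clamp: 3' end TC has 1 G/C ✓

Meets all criteria.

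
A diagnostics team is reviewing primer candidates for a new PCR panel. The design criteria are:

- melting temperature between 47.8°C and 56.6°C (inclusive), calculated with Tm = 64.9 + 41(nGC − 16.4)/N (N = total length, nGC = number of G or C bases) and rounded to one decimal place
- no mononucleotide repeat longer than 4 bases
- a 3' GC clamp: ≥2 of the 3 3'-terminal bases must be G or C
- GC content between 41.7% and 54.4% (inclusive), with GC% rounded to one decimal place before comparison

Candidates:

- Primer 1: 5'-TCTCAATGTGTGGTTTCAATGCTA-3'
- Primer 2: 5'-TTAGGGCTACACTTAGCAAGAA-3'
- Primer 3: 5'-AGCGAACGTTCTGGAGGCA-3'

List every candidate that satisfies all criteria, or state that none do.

Primer 1 (24 nt, A=5 T=10 G=5 C=4): Tm = 64.9 + 41·(9 − 16.4)/24 = 52.3°C ✓; longest run = 3 ✓; 3' end CTA has 1 G/C, need ≥2 ✗; GC 9/24 = 37.5%, outside 41.7–54.4% ✗ — fails.
Primer 2 (22 nt, A=8 T=5 G=5 C=4): Tm = 64.9 + 41·(9 − 16.4)/22 = 51.1°C ✓; longest run = 3 ✓; 3' end GAA has 1 G/C, need ≥2 ✗; GC 9/22 = 40.9%, outside 41.7–54.4% ✗ — fails.
Primer 3 (19 nt, A=5 T=3 G=7 C=4): Tm = 64.9 + 41·(11 − 16.4)/19 = 53.2°C ✓; longest run = 2 ✓; 3' end GCA has 2 G/C ✓; GC 11/19 = 57.9%, outside 41.7–54.4% ✗ — fails.

None of the candidates satisfy all criteria.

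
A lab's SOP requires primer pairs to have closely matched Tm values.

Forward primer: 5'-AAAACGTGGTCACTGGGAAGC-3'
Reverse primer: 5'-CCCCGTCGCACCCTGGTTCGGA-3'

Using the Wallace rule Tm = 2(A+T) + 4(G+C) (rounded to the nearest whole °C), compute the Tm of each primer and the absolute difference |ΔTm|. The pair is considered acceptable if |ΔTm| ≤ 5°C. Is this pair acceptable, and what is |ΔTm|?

Forward: A=7 T=3 G=7 C=4 → Tm = 2·10 + 4·11 = 64°C.
Reverse: A=2 T=4 G=6 C=10 → Tm = 2·6 + 4·16 = 76°C.
|ΔTm| = |64 − 76| = 12°C, > 5°C.

|ΔTm| = 12°C; the pair is not acceptable.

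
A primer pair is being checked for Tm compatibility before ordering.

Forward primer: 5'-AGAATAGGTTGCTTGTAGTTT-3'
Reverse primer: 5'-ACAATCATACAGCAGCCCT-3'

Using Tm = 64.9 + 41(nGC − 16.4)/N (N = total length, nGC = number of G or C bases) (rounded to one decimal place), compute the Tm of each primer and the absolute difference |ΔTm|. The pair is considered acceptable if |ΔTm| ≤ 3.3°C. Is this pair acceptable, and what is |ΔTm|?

|ΔTm| = 2.4°C; the pair is acceptable.

Forward: G+C = 7, N = 21 → Tm = 64.9 + 41·(7 − 16.4)/21 = 46.5°C.
Reverse: G+C = 9, N = 19 → Tm = 64.9 + 41·(9 − 16.4)/19 = 48.9°C.
|ΔTm| = |46.5 − 48.9| = 2.4°C, ≤ 3.3°C.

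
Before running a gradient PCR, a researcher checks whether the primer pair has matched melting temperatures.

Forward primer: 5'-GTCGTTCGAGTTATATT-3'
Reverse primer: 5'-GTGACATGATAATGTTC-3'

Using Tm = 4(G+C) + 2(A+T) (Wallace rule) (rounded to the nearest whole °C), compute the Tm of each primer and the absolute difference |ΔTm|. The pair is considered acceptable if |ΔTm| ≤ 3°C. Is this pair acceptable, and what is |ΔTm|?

Forward: A=3 T=8 G=4 C=2 → Tm = 2·11 + 4·6 = 46°C.
Reverse: A=5 T=6 G=4 C=2 → Tm = 2·11 + 4·6 = 46°C.
|ΔTm| = |46 − 46| = 0°C, ≤ 3°C.

|ΔTm| = 0°C; the pair is acceptable.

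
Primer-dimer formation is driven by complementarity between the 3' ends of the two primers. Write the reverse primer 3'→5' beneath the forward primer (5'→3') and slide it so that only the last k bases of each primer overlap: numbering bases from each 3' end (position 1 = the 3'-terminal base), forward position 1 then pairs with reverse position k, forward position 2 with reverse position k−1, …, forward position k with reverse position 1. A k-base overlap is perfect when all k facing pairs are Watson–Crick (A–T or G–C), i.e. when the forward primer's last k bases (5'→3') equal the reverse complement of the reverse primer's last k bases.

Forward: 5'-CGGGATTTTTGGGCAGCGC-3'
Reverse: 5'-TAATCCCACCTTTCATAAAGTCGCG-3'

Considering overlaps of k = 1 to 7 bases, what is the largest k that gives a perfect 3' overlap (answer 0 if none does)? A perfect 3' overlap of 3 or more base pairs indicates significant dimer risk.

Last 7 bases (5'→3') — forward …GCAGCGC, reverse …AGTCGCG.
Reverse complement of the reverse primer's last 7 bases: CGCGACT; its first k bases are the reverse complement of the reverse primer's last k bases, so a perfect k-base overlap needs the forward primer's last k bases to equal them.
Comparing (forward last k vs required): k=1: C vs C ✓; k=2: GC vs CG ✗; k=3: CGC vs CGC ✓; k=4: GCGC vs CGCG ✗; k=5: AGCGC vs CGCGA ✗; k=6: CAGCGC vs CGCGAC ✗; k=7: GCAGCGC vs CGCGACT ✗.
Perfect overlaps at k = 1, 3; the largest is 3.

Longest perfect overlap: 3 complementary base pairs; significant dimer risk (threshold 3).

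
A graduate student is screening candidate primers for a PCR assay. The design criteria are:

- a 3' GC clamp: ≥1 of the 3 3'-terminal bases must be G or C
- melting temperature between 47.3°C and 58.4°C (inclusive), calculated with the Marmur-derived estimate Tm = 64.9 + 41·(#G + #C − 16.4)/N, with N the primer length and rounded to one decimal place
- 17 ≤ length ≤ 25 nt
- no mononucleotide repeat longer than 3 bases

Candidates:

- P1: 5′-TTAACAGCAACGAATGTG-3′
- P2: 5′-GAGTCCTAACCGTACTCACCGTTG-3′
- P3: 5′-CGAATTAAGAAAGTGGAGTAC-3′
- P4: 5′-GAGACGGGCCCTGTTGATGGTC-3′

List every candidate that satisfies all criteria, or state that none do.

P1 (18 nt, A=7 T=4 G=4 C=3): 3' end GTG has 2 G/C ✓; Tm = 64.9 + 41·(7 − 16.4)/18 = 43.5°C, outside 47.3–58.4°C ✗; length 18 ✓; longest run = 2 ✓ — fails.
P2 (24 nt, A=5 T=6 G=5 C=8): 3' end TTG has 1 G/C ✓; Tm = 64.9 + 41·(13 − 16.4)/24 = 59.1°C, outside 47.3–58.4°C ✗; length 24 ✓; longest run = 2 ✓ — fails.
P3 (21 nt, A=9 T=4 G=6 C=2): 3' end TAC has 1 G/C ✓; Tm = 64.9 + 41·(8 − 16.4)/21 = 48.5°C ✓; length 21 ✓; longest run = 3 ✓ — passes.
P4 (22 nt, A=3 T=5 G=9 C=5): 3' end GTC has 2 G/C ✓; Tm = 64.9 + 41·(14 − 16.4)/22 = 60.4°C, outside 47.3–58.4°C ✗; length 22 ✓; longest run = 3 ✓ — fails.

P3 only.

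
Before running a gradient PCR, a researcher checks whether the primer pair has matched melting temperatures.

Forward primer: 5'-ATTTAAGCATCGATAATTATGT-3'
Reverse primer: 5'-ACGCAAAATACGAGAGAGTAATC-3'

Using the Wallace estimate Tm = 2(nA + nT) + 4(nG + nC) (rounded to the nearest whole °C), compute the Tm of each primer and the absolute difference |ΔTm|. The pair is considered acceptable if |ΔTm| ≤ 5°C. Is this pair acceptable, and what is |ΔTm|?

Forward: A=8 T=9 G=3 C=2 → Tm = 2·17 + 4·5 = 54°C.
Reverse: A=11 T=3 G=5 C=4 → Tm = 2·14 + 4·9 = 64°C.
|ΔTm| = |54 − 64| = 10°C, > 5°C.

|ΔTm| = 10°C; the pair is not acceptable.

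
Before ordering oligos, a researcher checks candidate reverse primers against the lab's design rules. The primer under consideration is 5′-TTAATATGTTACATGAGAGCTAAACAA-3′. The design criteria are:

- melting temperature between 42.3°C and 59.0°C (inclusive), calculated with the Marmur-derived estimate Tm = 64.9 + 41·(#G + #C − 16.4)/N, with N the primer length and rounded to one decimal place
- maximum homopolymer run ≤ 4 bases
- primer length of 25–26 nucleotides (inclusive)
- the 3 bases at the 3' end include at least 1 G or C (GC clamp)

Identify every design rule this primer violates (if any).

Fails: length.

Base counts: A=12, T=8, G=4, C=3 (length 27).
Tm: Tm = 64.9 + 41·(7 − 16.4)/27 = 50.6°C ✓
homopolymer run: longest run = 3 ✓
length: length 27, outside 25–26 ✗
GC clamp: 3' end CAA has 1 G/C ✓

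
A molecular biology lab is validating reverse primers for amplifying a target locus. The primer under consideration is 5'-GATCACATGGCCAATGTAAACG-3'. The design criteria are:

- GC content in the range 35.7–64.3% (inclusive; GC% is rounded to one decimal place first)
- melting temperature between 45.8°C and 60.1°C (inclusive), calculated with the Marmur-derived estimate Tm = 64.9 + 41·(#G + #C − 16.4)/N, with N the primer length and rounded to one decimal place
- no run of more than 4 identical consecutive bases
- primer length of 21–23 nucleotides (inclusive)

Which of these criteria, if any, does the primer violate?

Meets all criteria.

Base counts: A=8, T=4, G=5, C=5 (length 22).
GC content: GC 10/22 = 45.5% ✓
Tm: Tm = 64.9 + 41·(10 − 16.4)/22 = 53.0°C ✓
homopolymer run: longest run = 3 ✓
length: length 22 ✓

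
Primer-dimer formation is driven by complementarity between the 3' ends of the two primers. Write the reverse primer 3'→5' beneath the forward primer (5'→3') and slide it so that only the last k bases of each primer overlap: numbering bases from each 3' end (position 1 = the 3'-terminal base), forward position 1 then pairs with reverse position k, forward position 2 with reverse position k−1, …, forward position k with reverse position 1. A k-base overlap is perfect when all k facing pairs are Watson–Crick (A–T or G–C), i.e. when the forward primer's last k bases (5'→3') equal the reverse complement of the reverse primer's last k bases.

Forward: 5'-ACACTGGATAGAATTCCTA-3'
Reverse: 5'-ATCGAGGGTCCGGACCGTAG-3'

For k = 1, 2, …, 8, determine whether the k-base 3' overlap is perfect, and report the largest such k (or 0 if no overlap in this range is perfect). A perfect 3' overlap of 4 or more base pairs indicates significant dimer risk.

Last 8 bases (5'→3') — forward …AATTCCTA, reverse …GACCGTAG.
Reverse complement of the reverse primer's last 8 bases: CTACGGTC; its first k bases are the reverse complement of the reverse primer's last k bases, so a perfect k-base overlap needs the forward primer's last k bases to equal them.
Comparing (forward last k vs required): k=1: A vs C ✗; k=2: TA vs CT ✗; k=3: CTA vs CTA ✓; k=4: CCTA vs CTAC ✗; k=5: TCCTA vs CTACG ✗; k=6: TTCCTA vs CTACGG ✗; k=7: ATTCCTA vs CTACGGT ✗; k=8: AATTCCTA vs CTACGGTC ✗.
Only k = 3 is perfect, so the longest perfect 3' overlap is 3.

Longest perfect overlap: 3 complementary base pairs; below the dimer-risk threshold (threshold 4).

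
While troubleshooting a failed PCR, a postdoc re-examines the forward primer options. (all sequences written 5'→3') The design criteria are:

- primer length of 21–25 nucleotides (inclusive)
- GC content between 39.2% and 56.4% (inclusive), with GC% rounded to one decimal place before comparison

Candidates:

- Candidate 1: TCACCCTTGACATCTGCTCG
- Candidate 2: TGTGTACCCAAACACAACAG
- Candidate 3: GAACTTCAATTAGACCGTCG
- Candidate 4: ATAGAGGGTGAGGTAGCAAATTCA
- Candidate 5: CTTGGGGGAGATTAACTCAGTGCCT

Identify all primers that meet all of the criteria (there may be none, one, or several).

Candidate 1 (20 nt, A=3 T=6 G=3 C=8): length 20, outside 21–25 ✗; GC 11/20 = 55.0% ✓ — fails.
Candidate 2 (20 nt, A=8 T=3 G=3 C=6): length 20, outside 21–25 ✗; GC 9/20 = 45.0% ✓ — fails.
Candidate 3 (20 nt, A=6 T=5 G=4 C=5): length 20, outside 21–25 ✗; GC 9/20 = 45.0% ✓ — fails.
Candidate 4 (24 nt, A=9 T=5 G=8 C=2): length 24 ✓; GC 10/24 = 41.7% ✓ — passes.
Candidate 5 (25 nt, A=5 T=7 G=8 C=5): length 25 ✓; GC 13/25 = 52.0% ✓ — passes.

Candidate 4 and Candidate 5.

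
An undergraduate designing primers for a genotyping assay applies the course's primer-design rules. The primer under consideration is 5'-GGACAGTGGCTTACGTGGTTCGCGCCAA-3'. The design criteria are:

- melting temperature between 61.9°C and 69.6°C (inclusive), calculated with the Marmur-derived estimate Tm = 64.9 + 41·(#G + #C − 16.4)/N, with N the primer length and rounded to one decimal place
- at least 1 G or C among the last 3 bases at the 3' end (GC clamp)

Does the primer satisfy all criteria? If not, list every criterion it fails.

Meets all criteria.

Base counts: A=5, T=6, G=10, C=7 (length 28).
Tm: Tm = 64.9 + 41·(17 − 16.4)/28 = 65.8°C ✓
GC clamp: 3' end CAA has 1 G/C ✓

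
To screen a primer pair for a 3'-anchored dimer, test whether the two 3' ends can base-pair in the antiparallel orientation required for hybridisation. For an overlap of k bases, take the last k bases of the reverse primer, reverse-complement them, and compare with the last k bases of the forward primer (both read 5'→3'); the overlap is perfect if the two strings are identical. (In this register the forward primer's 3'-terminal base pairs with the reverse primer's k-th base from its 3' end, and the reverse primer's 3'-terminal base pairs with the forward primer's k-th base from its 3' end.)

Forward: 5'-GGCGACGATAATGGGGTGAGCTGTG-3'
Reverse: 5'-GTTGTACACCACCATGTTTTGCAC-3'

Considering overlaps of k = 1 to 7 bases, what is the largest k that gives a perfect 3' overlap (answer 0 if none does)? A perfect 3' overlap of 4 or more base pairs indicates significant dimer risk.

Longest perfect overlap: 3 complementary base pairs; below the dimer-risk threshold (threshold 4).

Last 7 bases (5'→3') — forward …AGCTGTG, reverse …TTTGCAC.
Reverse complement of the reverse primer's last 7 bases: GTGCAAA; its first k bases are the reverse complement of the reverse primer's last k bases, so a perfect k-base overlap needs the forward primer's last k bases to equal them.
Comparing (forward last k vs required): k=1: G vs G ✓; k=2: TG vs GT ✗; k=3: GTG vs GTG ✓; k=4: TGTG vs GTGC ✗; k=5: CTGTG vs GTGCA ✗; k=6: GCTGTG vs GTGCAA ✗; k=7: AGCTGTG vs GTGCAAA ✗.
Perfect overlaps at k = 1, 3; the largest is 3.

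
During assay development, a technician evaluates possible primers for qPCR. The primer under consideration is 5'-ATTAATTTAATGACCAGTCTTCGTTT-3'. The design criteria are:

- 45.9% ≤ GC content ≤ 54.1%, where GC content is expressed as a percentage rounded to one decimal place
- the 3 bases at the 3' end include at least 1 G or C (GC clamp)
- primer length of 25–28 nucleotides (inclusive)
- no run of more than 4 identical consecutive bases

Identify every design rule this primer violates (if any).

Base counts: A=7, T=12, G=3, C=4 (length 26).
GC content: GC 7/26 = 26.9%, outside 45.9–54.1% ✗
GC clamp: 3' end TTT has 0 G/C, need ≥1 ✗
length: length 26 ✓
homopolymer run: longest run = 3 ✓

Fails: GC content, GC clamp.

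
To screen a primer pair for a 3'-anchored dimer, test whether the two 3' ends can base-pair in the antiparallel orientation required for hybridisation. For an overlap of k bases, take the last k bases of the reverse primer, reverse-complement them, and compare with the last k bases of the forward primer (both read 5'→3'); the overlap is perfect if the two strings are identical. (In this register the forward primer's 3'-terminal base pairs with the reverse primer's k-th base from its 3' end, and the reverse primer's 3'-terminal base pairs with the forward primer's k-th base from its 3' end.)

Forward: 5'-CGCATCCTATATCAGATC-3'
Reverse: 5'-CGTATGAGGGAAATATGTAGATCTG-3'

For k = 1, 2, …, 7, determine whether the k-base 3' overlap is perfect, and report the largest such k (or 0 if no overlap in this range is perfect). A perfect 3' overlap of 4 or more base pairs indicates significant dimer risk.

Longest perfect overlap: 6 complementary base pairs; significant dimer risk (threshold 4).

Last 7 bases (5'→3') — forward …TCAGATC, reverse …AGATCTG.
Reverse complement of the reverse primer's last 7 bases: CAGATCT; its first k bases are the reverse complement of the reverse primer's last k bases, so a perfect k-base overlap needs the forward primer's last k bases to equal them.
Comparing (forward last k vs required): k=1: C vs C ✓; k=2: TC vs CA ✗; k=3: ATC vs CAG ✗; k=4: GATC vs CAGA ✗; k=5: AGATC vs CAGAT ✗; k=6: CAGATC vs CAGATC ✓; k=7: TCAGATC vs CAGATCT ✗.
Perfect overlaps at k = 1, 6; the largest is 6.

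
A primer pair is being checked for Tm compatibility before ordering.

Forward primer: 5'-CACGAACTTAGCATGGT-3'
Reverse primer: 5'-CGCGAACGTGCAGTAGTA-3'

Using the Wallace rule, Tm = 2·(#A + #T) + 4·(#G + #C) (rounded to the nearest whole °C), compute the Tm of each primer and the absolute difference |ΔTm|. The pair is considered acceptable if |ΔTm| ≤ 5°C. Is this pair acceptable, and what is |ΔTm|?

Forward: A=5 T=4 G=4 C=4 → Tm = 2·9 + 4·8 = 50°C.
Reverse: A=5 T=3 G=6 C=4 → Tm = 2·8 + 4·10 = 56°C.
|ΔTm| = |50 − 56| = 6°C, > 5°C.

|ΔTm| = 6°C; the pair is not acceptable.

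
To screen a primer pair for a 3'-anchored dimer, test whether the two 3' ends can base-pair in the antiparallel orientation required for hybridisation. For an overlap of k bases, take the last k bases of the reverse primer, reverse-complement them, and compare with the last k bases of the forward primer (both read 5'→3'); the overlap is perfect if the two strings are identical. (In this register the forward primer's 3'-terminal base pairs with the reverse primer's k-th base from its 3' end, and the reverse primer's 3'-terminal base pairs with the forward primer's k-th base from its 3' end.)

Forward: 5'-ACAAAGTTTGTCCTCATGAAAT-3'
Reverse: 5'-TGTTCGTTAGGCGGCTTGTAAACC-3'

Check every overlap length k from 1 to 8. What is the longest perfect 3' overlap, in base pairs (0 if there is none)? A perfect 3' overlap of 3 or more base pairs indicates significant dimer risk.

Last 8 bases (5'→3') — forward …CATGAAAT, reverse …TGTAAACC.
Reverse complement of the reverse primer's last 8 bases: GGTTTACA; its first k bases are the reverse complement of the reverse primer's last k bases, so a perfect k-base overlap needs the forward primer's last k bases to equal them.
Comparing (forward last k vs required): k=1: T vs G ✗; k=2: AT vs GG ✗; k=3: AAT vs GGT ✗; k=4: AAAT vs GGTT ✗; k=5: GAAAT vs GGTTT ✗; k=6: TGAAAT vs GGTTTA ✗; k=7: ATGAAAT vs GGTTTAC ✗; k=8: CATGAAAT vs GGTTTACA ✗.
No overlap length from 1 to 8 is perfect, so the longest perfect 3' overlap is 0.

Longest perfect overlap: 0 complementary base pairs; below the dimer-risk threshold (threshold 3).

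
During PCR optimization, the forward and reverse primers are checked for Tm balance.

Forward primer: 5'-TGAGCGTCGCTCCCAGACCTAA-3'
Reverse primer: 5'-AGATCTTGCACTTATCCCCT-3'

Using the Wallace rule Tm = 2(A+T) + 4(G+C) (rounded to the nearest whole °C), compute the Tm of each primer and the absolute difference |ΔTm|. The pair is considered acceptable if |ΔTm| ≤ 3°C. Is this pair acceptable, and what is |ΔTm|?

Forward: A=5 T=4 G=5 C=8 → Tm = 2·9 + 4·13 = 70°C.
Reverse: A=4 T=7 G=2 C=7 → Tm = 2·11 + 4·9 = 58°C.
|ΔTm| = |70 − 58| = 12°C, > 3°C.

|ΔTm| = 12°C; the pair is not acceptable.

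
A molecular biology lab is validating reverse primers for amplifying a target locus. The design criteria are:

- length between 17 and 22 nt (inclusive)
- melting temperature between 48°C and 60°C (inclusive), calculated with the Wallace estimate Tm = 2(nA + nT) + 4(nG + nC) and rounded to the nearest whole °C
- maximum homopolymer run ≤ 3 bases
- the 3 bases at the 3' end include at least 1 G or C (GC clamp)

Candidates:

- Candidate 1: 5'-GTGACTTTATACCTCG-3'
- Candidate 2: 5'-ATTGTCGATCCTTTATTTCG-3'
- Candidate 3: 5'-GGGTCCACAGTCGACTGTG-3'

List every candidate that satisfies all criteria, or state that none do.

Candidate 2 only.

Candidate 1 (16 nt, A=3 T=6 G=3 C=4): length 16, outside 17–22 ✗; Tm = 2·9 + 4·7 = 46°C, outside 48–60°C ✗; longest run = 3 ✓; 3' end TCG has 2 G/C ✓ — fails.
Candidate 2 (20 nt, A=3 T=10 G=3 C=4): length 20 ✓; Tm = 2·13 + 4·7 = 54°C ✓; longest run = 3 ✓; 3' end TCG has 2 G/C ✓ — passes.
Candidate 3 (19 nt, A=3 T=4 G=7 C=5): length 19 ✓; Tm = 2·7 + 4·12 = 62°C, outside 48–60°C ✗; longest run = 3 ✓; 3' end GTG has 2 G/C ✓ — fails.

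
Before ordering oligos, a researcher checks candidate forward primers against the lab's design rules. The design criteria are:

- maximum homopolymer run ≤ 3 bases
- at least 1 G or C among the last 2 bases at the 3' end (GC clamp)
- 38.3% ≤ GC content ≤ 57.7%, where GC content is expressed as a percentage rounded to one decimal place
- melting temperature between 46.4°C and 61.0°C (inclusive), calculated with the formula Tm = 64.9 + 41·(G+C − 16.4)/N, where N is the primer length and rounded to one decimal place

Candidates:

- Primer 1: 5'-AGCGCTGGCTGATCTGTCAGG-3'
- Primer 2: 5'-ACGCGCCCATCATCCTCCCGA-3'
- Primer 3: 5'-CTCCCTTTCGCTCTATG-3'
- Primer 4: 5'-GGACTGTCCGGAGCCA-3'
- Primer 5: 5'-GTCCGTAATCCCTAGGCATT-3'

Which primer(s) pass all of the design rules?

Primer 1 (21 nt, A=3 T=5 G=8 C=5): longest run = 2 ✓; 3' end GG has 2 G/C ✓; GC 13/21 = 61.9%, outside 38.3–57.7% ✗; Tm = 64.9 + 41·(13 − 16.4)/21 = 58.3°C ✓ — fails.
Primer 2 (21 nt, A=4 T=3 G=3 C=11): longest run = 3 ✓; 3' end GA has 1 G/C ✓; GC 14/21 = 66.7%, outside 38.3–57.7% ✗; Tm = 64.9 + 41·(14 − 16.4)/21 = 60.2°C ✓ — fails.
Primer 3 (17 nt, A=1 T=7 G=2 C=7): longest run = 3 ✓; 3' end TG has 1 G/C ✓; GC 9/17 = 52.9% ✓; Tm = 64.9 + 41·(9 − 16.4)/17 = 47.1°C ✓ — passes.
Primer 4 (16 nt, A=3 T=2 G=6 C=5): longest run = 2 ✓; 3' end CA has 1 G/C ✓; GC 11/16 = 68.8%, outside 38.3–57.7% ✗; Tm = 64.9 + 41·(11 − 16.4)/16 = 51.1°C ✓ — fails.
Primer 5 (20 nt, A=4 T=6 G=4 C=6): longest run = 3 ✓; 3' end TT has 0 G/C, need ≥1 ✗; GC 10/20 = 50.0% ✓; Tm = 64.9 + 41·(10 − 16.4)/20 = 51.8°C ✓ — fails.

Primer 3 only.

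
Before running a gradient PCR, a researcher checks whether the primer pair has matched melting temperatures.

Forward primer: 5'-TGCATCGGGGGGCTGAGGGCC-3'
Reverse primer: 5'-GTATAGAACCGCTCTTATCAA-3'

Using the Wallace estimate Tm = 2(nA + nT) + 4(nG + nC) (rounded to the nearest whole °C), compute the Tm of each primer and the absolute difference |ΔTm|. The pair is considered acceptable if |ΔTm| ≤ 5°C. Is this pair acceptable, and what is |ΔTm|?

Forward: A=2 T=3 G=11 C=5 → Tm = 2·5 + 4·16 = 74°C.
Reverse: A=7 T=6 G=3 C=5 → Tm = 2·13 + 4·8 = 58°C.
|ΔTm| = |74 − 58| = 16°C, > 5°C.

|ΔTm| = 16°C; the pair is not acceptable.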